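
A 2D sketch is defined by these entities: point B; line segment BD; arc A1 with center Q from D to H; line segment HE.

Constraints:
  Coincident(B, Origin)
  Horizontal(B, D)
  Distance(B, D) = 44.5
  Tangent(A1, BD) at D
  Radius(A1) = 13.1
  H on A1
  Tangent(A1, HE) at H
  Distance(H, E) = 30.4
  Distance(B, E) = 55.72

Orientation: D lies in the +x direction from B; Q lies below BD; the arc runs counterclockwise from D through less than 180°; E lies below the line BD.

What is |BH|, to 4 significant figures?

34.44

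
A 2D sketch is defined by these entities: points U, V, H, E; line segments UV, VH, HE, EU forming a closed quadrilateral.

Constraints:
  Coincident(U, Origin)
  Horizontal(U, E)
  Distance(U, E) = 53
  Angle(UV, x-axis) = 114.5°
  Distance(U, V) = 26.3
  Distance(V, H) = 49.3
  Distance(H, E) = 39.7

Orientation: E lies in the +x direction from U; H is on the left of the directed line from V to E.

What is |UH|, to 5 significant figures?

51.680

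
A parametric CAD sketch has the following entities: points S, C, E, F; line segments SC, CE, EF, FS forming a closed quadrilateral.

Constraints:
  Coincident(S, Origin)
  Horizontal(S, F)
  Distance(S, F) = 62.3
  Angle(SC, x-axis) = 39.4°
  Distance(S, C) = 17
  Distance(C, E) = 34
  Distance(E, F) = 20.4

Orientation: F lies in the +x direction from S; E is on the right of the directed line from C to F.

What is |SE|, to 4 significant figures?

43.17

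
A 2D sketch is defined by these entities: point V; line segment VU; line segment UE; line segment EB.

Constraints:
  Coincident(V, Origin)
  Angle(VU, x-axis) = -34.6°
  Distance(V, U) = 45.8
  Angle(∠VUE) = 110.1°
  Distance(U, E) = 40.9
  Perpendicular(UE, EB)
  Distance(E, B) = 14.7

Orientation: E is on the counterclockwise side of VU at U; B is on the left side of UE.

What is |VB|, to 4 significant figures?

63.32

V is at the origin; VU runs at -34.6° with length 45.8, so U = 45.8·(cos -34.6°, sin -34.6°) = (37.70, -26.01). ∠VUE = 110.1°, so UE runs at -34.6° + (180° − 110.1°) = 35.30° from the x-axis; with |UE| = 40.9, E = U + 40.9·(cos 35.30°, sin 35.30°) = (71.08, -2.373). UE is perpendicular to EB; with |EB| = 14.7 on the left of UE, B = E + 14.7·(-0.5779, 0.8161) = (62.59, 9.624). Then |VB| = |B − V| = 63.32.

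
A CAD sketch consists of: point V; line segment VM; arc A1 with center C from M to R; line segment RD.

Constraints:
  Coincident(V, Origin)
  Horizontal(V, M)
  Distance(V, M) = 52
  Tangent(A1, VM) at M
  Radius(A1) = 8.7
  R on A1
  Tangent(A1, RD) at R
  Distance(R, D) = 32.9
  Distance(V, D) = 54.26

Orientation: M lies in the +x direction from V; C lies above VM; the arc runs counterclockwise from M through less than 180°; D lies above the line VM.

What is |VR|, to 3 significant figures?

60.4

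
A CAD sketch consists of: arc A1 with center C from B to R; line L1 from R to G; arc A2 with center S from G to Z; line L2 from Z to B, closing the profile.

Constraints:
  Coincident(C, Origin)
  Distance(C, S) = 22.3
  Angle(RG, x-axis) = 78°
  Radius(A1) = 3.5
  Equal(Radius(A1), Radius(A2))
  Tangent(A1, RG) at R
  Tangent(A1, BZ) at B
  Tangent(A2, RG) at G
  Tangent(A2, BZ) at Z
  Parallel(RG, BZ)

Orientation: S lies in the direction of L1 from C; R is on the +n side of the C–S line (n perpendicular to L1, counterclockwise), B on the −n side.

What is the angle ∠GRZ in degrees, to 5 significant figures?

17.427°

The slot axis is L1's direction at 78.0°, so u = (cos 78.0°, sin 78.0°) = (0.20791, 0.97815) and n = (−sin 78.0°, cos 78.0°) = (-0.97815, 0.20791). C is at the origin and S lies 22.3 along u from C, so S = 22.3·u = (4.6364, 21.813). Tangency of A1 to both parallel lines with radius 3.5 puts R and B at C ± 3.5·n: R = (-3.4235, 0.72769), B = (3.4235, -0.72769). Equal radii place G and Z the same way about S: G = S + 3.5·n = (1.2129, 22.540), Z = S − 3.5·n = (8.0599, 21.085). Then cos ∠GRZ = RG·RZ / (|RG||RZ|), giving 17.427°.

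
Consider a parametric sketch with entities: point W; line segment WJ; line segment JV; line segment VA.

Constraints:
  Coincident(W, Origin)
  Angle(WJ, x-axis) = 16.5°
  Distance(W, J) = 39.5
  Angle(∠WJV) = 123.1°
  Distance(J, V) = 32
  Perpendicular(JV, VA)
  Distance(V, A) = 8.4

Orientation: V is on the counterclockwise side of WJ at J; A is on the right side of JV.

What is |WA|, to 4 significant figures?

67.76

W is at the origin; WJ runs at 16.5° with length 39.5, so J = 39.5·(cos 16.5°, sin 16.5°) = (37.87, 11.22). ∠WJV = 123.1°, so JV runs at 16.5° + (180° − 123.1°) = 73.40° from the x-axis; with |JV| = 32.0, V = J + 32.0·(cos 73.40°, sin 73.40°) = (47.02, 41.88). The perpendicularity gives VA at right angles to JV; with |VA| = 8.4 on the right of JV, A = V + 8.4·(0.9583, -0.2857) = (55.07, 39.49). Then |WA| = |A − W| = 67.76.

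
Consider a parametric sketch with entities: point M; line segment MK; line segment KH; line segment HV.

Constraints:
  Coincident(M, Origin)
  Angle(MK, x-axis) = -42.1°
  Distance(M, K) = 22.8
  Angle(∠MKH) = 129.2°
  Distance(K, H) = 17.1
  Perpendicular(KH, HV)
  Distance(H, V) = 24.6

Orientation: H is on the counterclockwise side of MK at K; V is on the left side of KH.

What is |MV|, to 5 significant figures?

32.264

M is at the origin; MK runs at -42.1° with length 22.8, so K = 22.8·(cos -42.1°, sin -42.1°) = (16.917, -15.286). ∠MKH = 129.2°, so KH runs at -42.1° + (180° − 129.2°) = 8.7000° from the x-axis; with |KH| = 17.1, H = K + 17.1·(cos 8.7000°, sin 8.7000°) = (33.820, -12.699). The perpendicularity gives HV at right angles to KH; with |HV| = 24.6 on the left of KH, V = H + 24.6·(-0.15126, 0.98849) = (30.099, 11.618). Then |MV| = |V − M| = 32.264.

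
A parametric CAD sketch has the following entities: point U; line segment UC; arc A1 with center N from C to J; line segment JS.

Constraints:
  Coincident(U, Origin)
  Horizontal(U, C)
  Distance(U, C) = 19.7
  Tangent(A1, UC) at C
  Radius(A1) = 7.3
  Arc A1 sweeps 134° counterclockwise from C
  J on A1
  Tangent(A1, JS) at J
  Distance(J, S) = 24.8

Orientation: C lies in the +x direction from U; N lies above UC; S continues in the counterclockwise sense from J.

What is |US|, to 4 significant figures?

31.18

U is at the origin; U and C share the same y with |UC| = 19.7 and C on the +x side, so C = (19.70, 0.000). Tangency of A1 to UC means the radius NC is perpendicular to UC, so N = C + (0, 7.3) = (19.70, 7.300). On A1, C sits at bearing -90° from N; a 134° counterclockwise sweep puts J at bearing 44°, so J = N + 7.3·(cos 44°, sin 44°) = (24.95, 12.37). The tangent condition forces NJ to be normal to JS, so JS runs along (−sin 44°, cos 44°); with |JS| = 24.8, S = (7.724, 30.21). Then |US| = |S − U| = 31.18.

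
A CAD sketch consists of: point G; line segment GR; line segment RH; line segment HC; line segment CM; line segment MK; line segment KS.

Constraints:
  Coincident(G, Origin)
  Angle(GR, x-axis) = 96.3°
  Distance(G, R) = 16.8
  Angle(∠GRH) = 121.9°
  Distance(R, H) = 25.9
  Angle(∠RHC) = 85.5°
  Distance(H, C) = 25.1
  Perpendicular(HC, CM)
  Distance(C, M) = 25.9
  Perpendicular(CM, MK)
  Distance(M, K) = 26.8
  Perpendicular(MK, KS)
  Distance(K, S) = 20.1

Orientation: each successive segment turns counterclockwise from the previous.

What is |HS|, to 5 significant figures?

6.0440

G is at the origin; GR runs at 96.3° with length 16.8, so R = (-1.8435, 16.699). ∠GRH = 121.9° gives RH at 154.40° from the x-axis; with |RH| = 25.9, H = (-25.201, 27.890). ∠RHC = 85.5° gives HC at -111.10° from the x-axis; with |HC| = 25.1, C = (-34.237, 4.4724). HC ⟂ CM, so CM runs at -21.100°; with |CM| = 25.9, M = (-10.073, -4.8515). CM is perpendicular to MK, so MK runs at 68.900°; with |MK| = 26.8, K = (-0.42551, 20.152). MK ⟂ KS, so KS runs at 158.90°; with |KS| = 20.1, S = (-19.178, 27.388). Then |HS| = |S − H| = 6.0440.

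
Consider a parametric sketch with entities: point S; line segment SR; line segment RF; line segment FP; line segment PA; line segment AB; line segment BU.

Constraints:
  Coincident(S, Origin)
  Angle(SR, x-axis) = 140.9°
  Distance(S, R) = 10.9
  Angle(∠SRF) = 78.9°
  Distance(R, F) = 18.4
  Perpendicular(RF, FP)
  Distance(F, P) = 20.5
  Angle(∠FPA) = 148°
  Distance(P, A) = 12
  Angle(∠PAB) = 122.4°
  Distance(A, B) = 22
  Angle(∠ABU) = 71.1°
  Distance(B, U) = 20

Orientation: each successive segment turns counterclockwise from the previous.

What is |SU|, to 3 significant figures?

5.83

S is at the origin; SR runs at 140.9° with length 10.9, so R = (-8.46, 6.87). ∠SRF = 78.9° gives RF at -118° from the x-axis; with |RF| = 18.4, F = (-17.1, -9.37). RF is perpendicular to FP, so FP runs at -28.0°; with |FP| = 20.5, P = (1.00, -19.0). ∠FPA = 148.0° gives PA at 4.00° from the x-axis; with |PA| = 12.0, A = (13.0, -18.2). ∠PAB = 122.4° gives AB at 61.6° from the x-axis; with |AB| = 22.0, B = (23.4, 1.19). ∠ABU = 71.1° gives BU at 170° from the x-axis; with |BU| = 20.0, U = (3.71, 4.49). Then |SU| = |U − S| = 5.83.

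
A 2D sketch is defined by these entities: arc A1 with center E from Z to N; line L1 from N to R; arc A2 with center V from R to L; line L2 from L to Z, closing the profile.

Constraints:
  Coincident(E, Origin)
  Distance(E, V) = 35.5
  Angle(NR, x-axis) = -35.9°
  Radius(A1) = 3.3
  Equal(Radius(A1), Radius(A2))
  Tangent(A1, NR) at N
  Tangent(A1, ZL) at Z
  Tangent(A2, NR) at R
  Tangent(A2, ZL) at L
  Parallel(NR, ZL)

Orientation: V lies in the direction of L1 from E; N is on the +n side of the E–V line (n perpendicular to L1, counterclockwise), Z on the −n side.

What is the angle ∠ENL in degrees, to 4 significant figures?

79.47°

The slot axis is L1's direction at -35.9°, so u = (cos -35.9°, sin -35.9°) = (0.8100, -0.5864) and n = (−sin -35.9°, cos -35.9°) = (0.5864, 0.8100). E is at the origin and V lies 35.5 along u from E, so V = 35.5·u = (28.76, -20.82). Tangency of A1 to both parallel lines with radius 3.3 puts N and Z at E ± 3.3·n: N = (1.935, 2.673), Z = (-1.935, -2.673). Equal radii place R and L the same way about V: R = V + 3.3·n = (30.69, -18.14), L = V − 3.3·n = (26.82, -23.49). Then cos ∠ENL = NE·NL / (|NE||NL|), giving 79.47°.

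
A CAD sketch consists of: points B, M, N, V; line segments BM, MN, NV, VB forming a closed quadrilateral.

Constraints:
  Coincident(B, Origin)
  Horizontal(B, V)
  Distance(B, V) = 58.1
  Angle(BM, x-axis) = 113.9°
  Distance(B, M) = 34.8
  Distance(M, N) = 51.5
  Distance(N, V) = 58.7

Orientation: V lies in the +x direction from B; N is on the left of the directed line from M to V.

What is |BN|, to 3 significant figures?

62.3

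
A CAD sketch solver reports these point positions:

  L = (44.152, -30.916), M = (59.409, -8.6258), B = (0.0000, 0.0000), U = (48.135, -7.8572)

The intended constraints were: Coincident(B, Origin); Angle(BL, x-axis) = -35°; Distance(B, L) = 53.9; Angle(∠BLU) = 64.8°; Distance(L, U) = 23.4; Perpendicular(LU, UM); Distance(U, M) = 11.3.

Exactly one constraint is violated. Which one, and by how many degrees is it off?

Perpendicular(LU, UM) — off by 5.90°.

B = (0.00, 0.00) ✓; BL at -35.00° ✓; |BL| = 53.90 ✓; ∠BLU = 64.80° ✓; |LU| = 23.40 ✓; ∠(LU, UM) = 84.10° ✗; |UM| = 11.30 ✓.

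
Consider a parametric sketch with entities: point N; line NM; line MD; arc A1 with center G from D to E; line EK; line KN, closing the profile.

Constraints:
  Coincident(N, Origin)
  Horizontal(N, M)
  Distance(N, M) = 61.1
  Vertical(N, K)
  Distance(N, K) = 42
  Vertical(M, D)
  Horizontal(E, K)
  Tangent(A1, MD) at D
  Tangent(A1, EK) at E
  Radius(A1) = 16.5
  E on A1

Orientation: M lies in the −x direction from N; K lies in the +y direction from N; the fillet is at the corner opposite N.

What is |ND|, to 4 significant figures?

66.21

The virtual corner opposite N is at (-61.10, 42.00). Tangency of A1 to MD means the radius GD is perpendicular to MD and since A1 is tangent to EK there, GE ⟂ EK, with radius 16.5, so the center G sits 16.5 in from both sides at G = (-44.60, 25.50). That places the tangent points at D = (-61.10, 25.50) on MD and E = (-44.60, 42.00) on EK. Then |ND| = |D − N| = 66.21.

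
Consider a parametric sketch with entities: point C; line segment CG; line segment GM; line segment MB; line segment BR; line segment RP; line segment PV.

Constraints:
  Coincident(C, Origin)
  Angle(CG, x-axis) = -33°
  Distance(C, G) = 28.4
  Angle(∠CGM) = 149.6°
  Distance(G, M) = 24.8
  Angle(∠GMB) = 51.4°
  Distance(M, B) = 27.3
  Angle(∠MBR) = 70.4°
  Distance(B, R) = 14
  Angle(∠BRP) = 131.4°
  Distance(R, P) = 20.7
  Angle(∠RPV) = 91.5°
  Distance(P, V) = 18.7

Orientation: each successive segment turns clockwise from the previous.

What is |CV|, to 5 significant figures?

52.769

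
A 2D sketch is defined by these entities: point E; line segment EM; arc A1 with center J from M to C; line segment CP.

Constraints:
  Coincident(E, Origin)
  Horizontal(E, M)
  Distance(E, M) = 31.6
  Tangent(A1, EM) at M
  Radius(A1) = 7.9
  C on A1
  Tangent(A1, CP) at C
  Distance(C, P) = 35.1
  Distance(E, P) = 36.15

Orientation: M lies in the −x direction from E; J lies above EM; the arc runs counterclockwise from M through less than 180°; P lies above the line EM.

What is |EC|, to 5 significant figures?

24.976

Checks: E = (0.00, 0.00) ✓; |JC| = 7.900 ✓; ∠(JC, CP) = 90.00° ✓; |CP| = 35.10 ✓; |EP| = 36.15 ✓.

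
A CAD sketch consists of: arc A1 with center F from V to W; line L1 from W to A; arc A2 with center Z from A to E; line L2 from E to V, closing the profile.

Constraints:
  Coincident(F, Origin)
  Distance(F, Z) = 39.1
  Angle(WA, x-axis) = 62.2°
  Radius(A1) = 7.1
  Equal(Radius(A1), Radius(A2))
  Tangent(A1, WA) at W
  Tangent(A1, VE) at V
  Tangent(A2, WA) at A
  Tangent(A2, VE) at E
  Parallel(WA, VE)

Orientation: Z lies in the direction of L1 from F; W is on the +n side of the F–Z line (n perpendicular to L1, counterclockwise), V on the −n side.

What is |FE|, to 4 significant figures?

39.74

The slot axis is L1's direction at 62.2°, so u = (cos 62.2°, sin 62.2°) = (0.4664, 0.8846) and n = (−sin 62.2°, cos 62.2°) = (-0.8846, 0.4664). F is at the origin and Z lies 39.1 along u from F, so Z = 39.1·u = (18.24, 34.59). Tangency of A1 to both parallel lines with radius 7.1 puts W and V at F ± 7.1·n: W = (-6.281, 3.311), V = (6.281, -3.311). Equal radii place A and E the same way about Z: A = Z + 7.1·n = (11.96, 37.90), E = Z − 7.1·n = (24.52, 31.28). Then |FE| = |E − F| = 39.74.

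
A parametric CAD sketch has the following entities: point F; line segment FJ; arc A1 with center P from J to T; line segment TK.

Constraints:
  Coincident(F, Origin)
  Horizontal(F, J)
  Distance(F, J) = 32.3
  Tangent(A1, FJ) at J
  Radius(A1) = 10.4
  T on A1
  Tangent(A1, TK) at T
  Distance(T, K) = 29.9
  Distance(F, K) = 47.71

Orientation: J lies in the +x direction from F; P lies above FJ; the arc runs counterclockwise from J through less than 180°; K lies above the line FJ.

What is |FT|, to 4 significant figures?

44.03

F is at the origin; FJ is horizontal with |FJ| = 32.3 and J on the +x side, so J = (32.30, 0.000). A1 meets FJ tangentially, so PJ is at right angles to FJ, so P = J + (0, 10.4) = (32.30, 10.40). Since PT ⟂ TK (tangency), |PK| = √(10.4² + 29.9²) = 31.66 regardless of where T sits on A1. So K lies on both circle(F, 47.71) and circle(P, 31.66); the above-FJ intersection is K = (24.33, 41.04). T is the foot of the tangent from K: T = (40.95, 16.18).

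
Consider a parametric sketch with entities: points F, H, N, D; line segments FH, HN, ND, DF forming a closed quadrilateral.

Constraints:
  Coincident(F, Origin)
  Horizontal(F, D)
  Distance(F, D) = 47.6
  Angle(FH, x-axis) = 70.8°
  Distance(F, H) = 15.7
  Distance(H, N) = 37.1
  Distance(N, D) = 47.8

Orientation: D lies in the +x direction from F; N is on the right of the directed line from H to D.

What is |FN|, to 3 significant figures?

22.9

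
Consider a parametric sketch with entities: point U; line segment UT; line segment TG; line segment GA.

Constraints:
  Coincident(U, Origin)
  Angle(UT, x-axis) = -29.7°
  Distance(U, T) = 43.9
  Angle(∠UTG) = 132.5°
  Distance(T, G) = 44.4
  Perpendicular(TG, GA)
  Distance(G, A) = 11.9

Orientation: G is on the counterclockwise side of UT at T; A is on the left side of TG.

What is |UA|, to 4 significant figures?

76.83

∠UTG = 132.5°, so TG runs at -29.7° + (180° − 132.5°) = 17.80° from the x-axis; with |TG| = 44.4, G = T + 44.4·(cos 17.80°, sin 17.80°) = (80.41, -8.178). The perpendicularity gives GA at right angles to TG; with |GA| = 11.9 on the left of TG, A = G + 11.9·(-0.3057, 0.9521) = (76.77, 3.153). Then |UA| = |A − U| = 76.83.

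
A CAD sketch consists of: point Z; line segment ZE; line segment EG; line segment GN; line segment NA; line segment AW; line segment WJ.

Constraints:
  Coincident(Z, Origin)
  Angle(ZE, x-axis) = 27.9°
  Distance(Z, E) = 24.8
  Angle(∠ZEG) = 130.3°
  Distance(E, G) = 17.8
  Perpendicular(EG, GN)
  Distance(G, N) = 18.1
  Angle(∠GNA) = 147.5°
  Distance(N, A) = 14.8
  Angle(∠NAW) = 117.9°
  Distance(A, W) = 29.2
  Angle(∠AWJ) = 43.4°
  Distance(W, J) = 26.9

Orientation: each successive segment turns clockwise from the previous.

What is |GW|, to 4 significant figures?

46.59

∠GNA = 147.5° gives NA at -144.3° from the x-axis; with |NA| = 14.8, A = (19.70, -20.45). ∠NAW = 117.9° gives AW at 153.6° from the x-axis; with |AW| = 29.2, W = (-6.451, -7.464). Then |GW| = |W − G| = 46.59.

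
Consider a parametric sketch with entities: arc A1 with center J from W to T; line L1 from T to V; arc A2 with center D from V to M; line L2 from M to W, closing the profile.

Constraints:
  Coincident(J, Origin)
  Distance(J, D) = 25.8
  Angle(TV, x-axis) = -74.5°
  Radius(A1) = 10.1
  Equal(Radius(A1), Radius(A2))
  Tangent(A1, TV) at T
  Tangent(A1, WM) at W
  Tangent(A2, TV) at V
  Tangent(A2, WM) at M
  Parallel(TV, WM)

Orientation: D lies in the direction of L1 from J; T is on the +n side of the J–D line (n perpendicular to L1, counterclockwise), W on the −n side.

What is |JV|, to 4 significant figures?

27.71

The slot axis is L1's direction at -74.5°, so u = (cos -74.5°, sin -74.5°) = (0.2672, -0.9636) and n = (−sin -74.5°, cos -74.5°) = (0.9636, 0.2672). J is at the origin and D lies 25.8 along u from J, so D = 25.8·u = (6.895, -24.86). Tangency of A1 to both parallel lines with radius 10.1 puts T and W at J ± 10.1·n: T = (9.733, 2.699), W = (-9.733, -2.699). Equal radii place V and M the same way about D: V = D + 10.1·n = (16.63, -22.16), M = D − 10.1·n = (-2.838, -27.56). Then |JV| = |V − J| = 27.71.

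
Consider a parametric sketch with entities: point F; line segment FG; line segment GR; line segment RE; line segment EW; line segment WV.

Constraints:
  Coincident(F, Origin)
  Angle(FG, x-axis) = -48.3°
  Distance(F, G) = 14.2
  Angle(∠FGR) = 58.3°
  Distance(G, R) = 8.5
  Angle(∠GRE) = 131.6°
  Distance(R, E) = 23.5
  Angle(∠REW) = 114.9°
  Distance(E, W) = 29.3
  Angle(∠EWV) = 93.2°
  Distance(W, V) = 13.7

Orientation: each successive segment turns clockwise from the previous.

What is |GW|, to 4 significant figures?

46.15

F is at the origin; FG runs at -48.3° with length 14.2, so G = (9.446, -10.60). ∠FGR = 58.3° gives GR at -170.0° from the x-axis; with |GR| = 8.5, R = (1.075, -12.08). ∠GRE = 131.6° gives RE at 141.6° from the x-axis; with |RE| = 23.5, E = (-17.34, 2.519). ∠REW = 114.9° gives EW at 76.50° from the x-axis; with |EW| = 29.3, W = (-10.50, 31.01). Then |GW| = |W − G| = 46.15.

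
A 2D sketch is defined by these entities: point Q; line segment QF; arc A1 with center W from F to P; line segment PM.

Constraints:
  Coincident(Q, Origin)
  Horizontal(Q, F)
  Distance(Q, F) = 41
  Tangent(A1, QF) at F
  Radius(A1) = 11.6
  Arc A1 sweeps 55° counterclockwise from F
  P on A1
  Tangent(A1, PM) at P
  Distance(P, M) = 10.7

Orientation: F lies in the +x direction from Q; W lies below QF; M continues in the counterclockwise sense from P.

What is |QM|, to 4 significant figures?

28.83

Q is at the origin; Q and F share the same y with |QF| = 41.0 and F on the +x side, so F = (41.00, 0.000). A1 meets QF tangentially, so WF is at right angles to QF, so W = F + (0, -11.6) = (41.00, -11.60). On A1, F sits at bearing 90° from W; a 55° counterclockwise sweep puts P at bearing 145°, so P = W + 11.6·(cos 145°, sin 145°) = (31.50, -4.947). Tangency of A1 to PM means the radius WP is perpendicular to PM, so PM runs along (−sin 145°, cos 145°); with |PM| = 10.7, M = (25.36, -13.71). Then |QM| = |M − Q| = 28.83.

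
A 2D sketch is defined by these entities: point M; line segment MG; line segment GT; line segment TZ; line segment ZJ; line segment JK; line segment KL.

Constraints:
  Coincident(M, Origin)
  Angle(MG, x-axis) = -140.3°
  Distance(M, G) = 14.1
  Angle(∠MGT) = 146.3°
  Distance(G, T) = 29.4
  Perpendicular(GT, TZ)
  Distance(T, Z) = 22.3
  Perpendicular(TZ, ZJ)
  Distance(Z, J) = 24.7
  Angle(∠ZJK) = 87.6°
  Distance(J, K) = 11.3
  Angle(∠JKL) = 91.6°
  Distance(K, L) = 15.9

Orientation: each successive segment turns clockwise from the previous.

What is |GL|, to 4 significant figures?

23.88

M is at the origin; MG runs at -140.3° with length 14.1, so G = (-10.85, -9.007). ∠MGT = 146.3° gives GT at -174.0° from the x-axis; with |GT| = 29.4, T = (-40.09, -12.08). The perpendicularity gives TZ at right angles to GT, so TZ runs at 96.00°; with |TZ| = 22.3, Z = (-42.42, 10.10). TZ ⟂ ZJ, so ZJ runs at 6.000°; with |ZJ| = 24.7, J = (-17.85, 12.68). ∠ZJK = 87.6° gives JK at -86.40° from the x-axis; with |JK| = 11.3, K = (-17.14, 1.402). ∠JKL = 91.6° gives KL at -174.8° from the x-axis; with |KL| = 15.9, L = (-32.98, -0.03883). Then |GL| = |L − G| = 23.88.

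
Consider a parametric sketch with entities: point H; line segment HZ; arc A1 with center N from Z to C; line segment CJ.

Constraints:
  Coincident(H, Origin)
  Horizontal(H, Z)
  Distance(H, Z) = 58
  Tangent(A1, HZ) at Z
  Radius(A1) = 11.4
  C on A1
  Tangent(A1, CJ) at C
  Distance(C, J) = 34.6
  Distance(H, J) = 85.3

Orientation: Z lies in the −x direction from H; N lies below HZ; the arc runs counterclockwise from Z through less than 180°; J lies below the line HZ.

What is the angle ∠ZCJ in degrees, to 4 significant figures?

137.7°

H is at the origin; H and Z share the same y with |HZ| = 58.0 and Z on the −x side, so Z = (-58.00, 0.000). A1 meets HZ tangentially, so NZ is at right angles to HZ, so N = Z + (0, -11.4) = (-58.00, -11.40). Since NC ⟂ CJ (tangency), |NJ| = √(11.4² + 34.6²) = 36.43 regardless of where C sits on A1. So J lies on both circle(H, 85.3) and circle(N, 36.43); the below-HZ intersection is J = (-72.60, -44.77). C is the foot of the tangent from J: C = (-69.35, -10.33).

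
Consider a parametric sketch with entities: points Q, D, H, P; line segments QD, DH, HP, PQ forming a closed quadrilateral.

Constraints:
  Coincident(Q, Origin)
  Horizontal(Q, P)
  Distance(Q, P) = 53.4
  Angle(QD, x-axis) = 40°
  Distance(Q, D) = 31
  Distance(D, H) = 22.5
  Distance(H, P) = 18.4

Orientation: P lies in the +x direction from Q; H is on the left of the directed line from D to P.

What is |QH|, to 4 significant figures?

49.03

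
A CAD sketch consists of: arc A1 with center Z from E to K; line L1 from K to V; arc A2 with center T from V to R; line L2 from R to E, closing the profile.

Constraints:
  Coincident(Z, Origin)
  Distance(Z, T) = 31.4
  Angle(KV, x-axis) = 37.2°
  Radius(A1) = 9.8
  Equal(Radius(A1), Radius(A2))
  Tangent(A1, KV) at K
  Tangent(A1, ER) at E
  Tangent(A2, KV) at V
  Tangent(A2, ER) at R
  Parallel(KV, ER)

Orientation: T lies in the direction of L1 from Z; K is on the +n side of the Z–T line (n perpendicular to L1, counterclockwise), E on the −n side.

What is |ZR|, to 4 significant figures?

32.89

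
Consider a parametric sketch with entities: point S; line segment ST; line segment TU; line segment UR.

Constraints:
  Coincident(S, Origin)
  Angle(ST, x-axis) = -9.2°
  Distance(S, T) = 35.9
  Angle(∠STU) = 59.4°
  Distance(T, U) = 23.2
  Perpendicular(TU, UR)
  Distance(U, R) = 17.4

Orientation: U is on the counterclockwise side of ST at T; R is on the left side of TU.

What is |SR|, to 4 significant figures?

14.37

S is at the origin; ST runs at -9.2° with length 35.9, so T = 35.9·(cos -9.2°, sin -9.2°) = (35.44, -5.740). ∠STU = 59.4°, so TU runs at -9.2° + (180° − 59.4°) = 111.4° from the x-axis; with |TU| = 23.2, U = T + 23.2·(cos 111.4°, sin 111.4°) = (26.97, 15.86). The perpendicularity gives UR at right angles to TU; with |UR| = 17.4 on the left of TU, R = U + 17.4·(-0.9311, -0.3649) = (10.77, 9.512). Then |SR| = |R − S| = 14.37.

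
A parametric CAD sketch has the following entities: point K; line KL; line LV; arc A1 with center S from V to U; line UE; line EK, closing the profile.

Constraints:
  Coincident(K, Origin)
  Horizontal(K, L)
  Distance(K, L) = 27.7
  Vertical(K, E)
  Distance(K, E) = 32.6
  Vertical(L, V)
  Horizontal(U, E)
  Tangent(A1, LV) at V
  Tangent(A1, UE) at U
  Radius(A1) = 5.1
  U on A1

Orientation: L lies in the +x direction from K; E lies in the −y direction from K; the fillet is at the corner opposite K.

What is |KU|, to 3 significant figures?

39.7

K is at the origin; K and L share the same y with |KL| = 27.7 and L on the +x side, so L = (27.7, 0.00). KE is vertical with |KE| = 32.6 and E on the −y side, so E = (0.00, -32.6). The virtual corner opposite K is at (27.7, -32.6). A1 meets LV tangentially, so SV is at right angles to LV and tangency of A1 to UE means the radius SU is perpendicular to UE, with radius 5.1, so the center S sits 5.1 in from both sides at S = (22.6, -27.5). That places the tangent points at V = (27.7, -27.5) on LV and U = (22.6, -32.6) on UE. Then |KU| = |U − K| = 39.7.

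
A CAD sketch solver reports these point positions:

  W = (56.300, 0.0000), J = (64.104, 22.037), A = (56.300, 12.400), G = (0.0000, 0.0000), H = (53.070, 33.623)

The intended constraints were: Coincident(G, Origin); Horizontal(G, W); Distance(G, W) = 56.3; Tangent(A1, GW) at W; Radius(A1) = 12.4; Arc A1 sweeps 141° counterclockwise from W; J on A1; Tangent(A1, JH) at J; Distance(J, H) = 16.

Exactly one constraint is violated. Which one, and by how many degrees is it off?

Tangent(A1, JH) at J — off by 7.40°.

G = (0.00, 0.00) ✓; G.y = 0.00, W.y = 0.00 ✓; |GW| = 56.30 ✓; ∠(AW, WG) = 90.00° ✓; |AW| = 12.40 ✓; bearing(A→J) − bearing(A→W) = 141.0° ✓; |AJ| = 12.40 ✓; ∠(AJ, JH) = 97.40° ✗; |JH| = 16.00 ✓.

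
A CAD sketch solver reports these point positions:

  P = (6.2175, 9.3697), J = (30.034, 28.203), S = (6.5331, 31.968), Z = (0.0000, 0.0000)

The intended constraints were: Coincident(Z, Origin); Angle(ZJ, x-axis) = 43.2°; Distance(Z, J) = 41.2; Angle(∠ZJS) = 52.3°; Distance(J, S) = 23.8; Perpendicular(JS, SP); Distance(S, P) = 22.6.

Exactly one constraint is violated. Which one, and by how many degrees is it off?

Perpendicular(JS, SP) — off by 8.30°.

Z = (0.00, 0.00) ✓; ZJ at 43.20° ✓; |ZJ| = 41.20 ✓; ∠ZJS = 52.30° ✓; |JS| = 23.80 ✓; ∠(JS, SP) = 98.30° ✗; |SP| = 22.60 ✓.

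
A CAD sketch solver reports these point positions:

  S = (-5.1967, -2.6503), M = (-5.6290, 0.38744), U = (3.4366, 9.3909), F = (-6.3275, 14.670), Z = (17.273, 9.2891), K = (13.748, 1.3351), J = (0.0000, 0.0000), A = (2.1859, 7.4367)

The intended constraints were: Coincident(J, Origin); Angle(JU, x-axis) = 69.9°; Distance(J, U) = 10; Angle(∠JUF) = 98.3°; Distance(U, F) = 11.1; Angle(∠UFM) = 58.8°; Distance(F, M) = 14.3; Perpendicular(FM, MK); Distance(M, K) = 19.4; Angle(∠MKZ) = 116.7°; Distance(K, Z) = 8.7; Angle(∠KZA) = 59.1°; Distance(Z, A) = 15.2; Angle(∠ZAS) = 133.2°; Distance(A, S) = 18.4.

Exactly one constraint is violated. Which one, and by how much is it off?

Distance(A, S) = 18.4 — off by 5.90.

J = (0.00, 0.00) ✓; JU at 69.90° ✓; |JU| = 10.00 ✓; ∠JUF = 98.30° ✓; |UF| = 11.10 ✓; ∠UFM = 58.80° ✓; |FM| = 14.30 ✓; ∠(FM, MK) = 90.00° ✓; |MK| = 19.40 ✓; ∠MKZ = 116.7° ✓; |KZ| = 8.700 ✓; ∠KZA = 59.10° ✓; |ZA| = 15.20 ✓; ∠ZAS = 133.2° ✓; |AS| = 12.50 ✗.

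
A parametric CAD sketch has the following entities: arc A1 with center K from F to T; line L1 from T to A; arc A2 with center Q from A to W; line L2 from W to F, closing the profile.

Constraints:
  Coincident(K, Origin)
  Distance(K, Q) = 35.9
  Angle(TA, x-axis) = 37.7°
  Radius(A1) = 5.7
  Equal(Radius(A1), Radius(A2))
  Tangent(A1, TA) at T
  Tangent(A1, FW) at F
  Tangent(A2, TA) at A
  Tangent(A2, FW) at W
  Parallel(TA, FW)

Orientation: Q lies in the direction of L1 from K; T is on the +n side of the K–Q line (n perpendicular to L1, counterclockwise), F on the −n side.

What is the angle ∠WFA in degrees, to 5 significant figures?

17.617°

Tangency of A1 to both parallel lines with radius 5.7 puts T and F at K ± 5.7·n: T = (-3.4857, 4.5100), F = (3.4857, -4.5100). Equal radii place A and W the same way about Q: A = Q + 5.7·n = (24.919, 26.464), W = Q − 5.7·n = (31.891, 17.444). Then cos ∠WFA = FW·FA / (|FW||FA|), giving 17.617°.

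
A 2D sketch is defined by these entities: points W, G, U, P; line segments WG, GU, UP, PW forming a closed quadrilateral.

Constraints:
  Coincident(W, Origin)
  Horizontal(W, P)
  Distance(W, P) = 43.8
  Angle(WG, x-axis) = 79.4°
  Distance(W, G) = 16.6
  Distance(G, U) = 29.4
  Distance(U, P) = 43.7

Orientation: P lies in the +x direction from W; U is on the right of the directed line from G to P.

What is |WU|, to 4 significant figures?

13.24

W is at the origin; WP is horizontal with |WP| = 43.8 and P in +x, so P = (43.8, 0). WG runs at 79.4° with |WG| = 16.6, so G = (3.054, 16.32). U is determined by |GU| = 29.4 and |UP| = 43.7 together: it lies at the intersection of circle(G, 29.4) and circle(P, 43.7). With |GP| = 43.89, the foot of the radical line on GP is 10.04 from G and the perpendicular offset is √(29.4² − 10.04²) = 27.63. Taking the right-of-GP solution: U = (2.100, -13.07).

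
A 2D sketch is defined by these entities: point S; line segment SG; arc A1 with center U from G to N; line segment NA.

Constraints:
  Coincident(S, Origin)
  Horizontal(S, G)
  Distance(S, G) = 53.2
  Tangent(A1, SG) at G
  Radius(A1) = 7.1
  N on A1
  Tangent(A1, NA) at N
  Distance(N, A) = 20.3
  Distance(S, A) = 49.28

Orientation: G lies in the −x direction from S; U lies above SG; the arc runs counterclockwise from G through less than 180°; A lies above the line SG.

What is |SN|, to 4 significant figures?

46.59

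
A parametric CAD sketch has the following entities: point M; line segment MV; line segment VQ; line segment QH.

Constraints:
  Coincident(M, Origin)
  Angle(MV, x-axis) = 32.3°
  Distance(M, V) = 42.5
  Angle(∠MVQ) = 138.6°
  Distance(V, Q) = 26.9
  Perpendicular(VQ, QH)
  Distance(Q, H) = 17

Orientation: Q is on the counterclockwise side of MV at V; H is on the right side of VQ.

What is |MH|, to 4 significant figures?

74.09

M is at the origin; MV runs at 32.3° with length 42.5, so V = 42.5·(cos 32.3°, sin 32.3°) = (35.92, 22.71). ∠MVQ = 138.6°, so VQ runs at 32.3° + (180° − 138.6°) = 73.70° from the x-axis; with |VQ| = 26.9, Q = V + 26.9·(cos 73.70°, sin 73.70°) = (43.47, 48.53). VQ ⟂ QH; with |QH| = 17.0 on the right of VQ, H = Q + 17.0·(0.9598, -0.2807) = (59.79, 43.76). Then |MH| = |H − M| = 74.09.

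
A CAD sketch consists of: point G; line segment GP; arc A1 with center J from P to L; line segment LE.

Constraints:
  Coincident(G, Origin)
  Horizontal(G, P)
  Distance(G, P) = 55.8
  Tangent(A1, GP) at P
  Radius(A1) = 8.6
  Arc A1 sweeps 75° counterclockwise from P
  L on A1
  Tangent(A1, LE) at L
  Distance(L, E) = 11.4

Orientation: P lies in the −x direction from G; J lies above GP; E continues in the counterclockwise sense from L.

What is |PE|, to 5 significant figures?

20.712

G is at the origin; GP is horizontal with |GP| = 55.8 and P on the −x side, so P = (-55.800, 0.0000). A1 meets GP tangentially, so JP is at right angles to GP, so J = P + (0, 8.6) = (-55.800, 8.6000). On A1, P sits at bearing -90° from J; a 75° counterclockwise sweep puts L at bearing -15°, so L = J + 8.6·(cos -15°, sin -15°) = (-47.493, 6.3742). The tangent condition forces JL to be normal to LE, so LE runs along (−sin -15°, cos -15°); with |LE| = 11.4, E = (-44.543, 17.386). Then |PE| = |E − P| = 20.712.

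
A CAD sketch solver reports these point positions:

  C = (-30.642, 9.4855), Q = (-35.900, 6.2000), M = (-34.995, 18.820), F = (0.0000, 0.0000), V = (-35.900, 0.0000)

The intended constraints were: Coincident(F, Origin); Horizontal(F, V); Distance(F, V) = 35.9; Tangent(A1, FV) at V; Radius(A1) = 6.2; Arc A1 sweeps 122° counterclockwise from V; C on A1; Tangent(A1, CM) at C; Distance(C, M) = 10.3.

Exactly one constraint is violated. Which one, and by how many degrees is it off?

Tangent(A1, CM) at C — off by 7.00°.

F = (0.00, 0.00) ✓; F.y = 0.00, V.y = 0.00 ✓; |FV| = 35.90 ✓; ∠(QV, VF) = 90.00° ✓; |QV| = 6.200 ✓; bearing(Q→C) − bearing(Q→V) = 122.0° ✓; |QC| = 6.200 ✓; ∠(QC, CM) = 97.00° ✗; |CM| = 10.30 ✓.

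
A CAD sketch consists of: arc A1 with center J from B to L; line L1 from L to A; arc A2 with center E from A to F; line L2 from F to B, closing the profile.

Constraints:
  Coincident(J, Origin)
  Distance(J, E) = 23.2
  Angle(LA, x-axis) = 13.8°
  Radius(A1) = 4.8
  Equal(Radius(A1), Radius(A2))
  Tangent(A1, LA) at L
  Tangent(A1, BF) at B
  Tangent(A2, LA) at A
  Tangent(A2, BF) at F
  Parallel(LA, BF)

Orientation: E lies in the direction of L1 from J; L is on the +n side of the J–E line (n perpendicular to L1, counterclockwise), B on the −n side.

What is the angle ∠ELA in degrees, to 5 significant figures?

11.689°

Tangency of A1 to both parallel lines with radius 4.8 puts L and B at J ± 4.8·n: L = (-1.1450, 4.6614), B = (1.1450, -4.6614). Equal radii place A and F the same way about E: A = E + 4.8·n = (21.385, 10.195), F = E − 4.8·n = (23.675, 0.87253). Then cos ∠ELA = LE·LA / (|LE||LA|), giving 11.689°.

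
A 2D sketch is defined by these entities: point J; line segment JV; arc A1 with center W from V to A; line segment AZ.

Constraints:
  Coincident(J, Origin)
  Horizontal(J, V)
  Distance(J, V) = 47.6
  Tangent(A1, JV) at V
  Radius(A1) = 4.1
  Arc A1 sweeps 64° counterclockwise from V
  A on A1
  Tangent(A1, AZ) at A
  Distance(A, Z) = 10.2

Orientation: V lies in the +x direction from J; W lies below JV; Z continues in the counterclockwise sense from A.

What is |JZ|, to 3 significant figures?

41.1

J is at the origin; J and V share the same y with |JV| = 47.6 and V on the +x side, so V = (47.6, 0.00). Tangency of A1 to JV means the radius WV is perpendicular to JV, so W = V + (0, -4.1) = (47.6, -4.10). On A1, V sits at bearing 90° from W; a 64° counterclockwise sweep puts A at bearing 154°, so A = W + 4.1·(cos 154°, sin 154°) = (43.9, -2.30). The tangent condition forces WA to be normal to AZ, so AZ runs along (−sin 154°, cos 154°); with |AZ| = 10.2, Z = (39.4, -11.5). Then |JZ| = |Z − J| = 41.1.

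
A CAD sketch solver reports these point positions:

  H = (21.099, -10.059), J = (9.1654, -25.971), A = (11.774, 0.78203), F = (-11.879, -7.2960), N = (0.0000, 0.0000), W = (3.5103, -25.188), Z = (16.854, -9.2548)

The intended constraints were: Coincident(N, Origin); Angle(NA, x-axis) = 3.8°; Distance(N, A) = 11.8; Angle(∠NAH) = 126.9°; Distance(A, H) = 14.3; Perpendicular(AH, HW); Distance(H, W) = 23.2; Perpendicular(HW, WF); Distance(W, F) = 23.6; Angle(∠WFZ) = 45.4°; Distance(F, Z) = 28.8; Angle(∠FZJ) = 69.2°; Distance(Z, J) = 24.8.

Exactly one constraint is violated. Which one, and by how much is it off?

Distance(Z, J) = 24.8 — off by 6.40.

N = (0.00, 0.00) ✓; NA at 3.800° ✓; |NA| = 11.80 ✓; ∠NAH = 126.9° ✓; |AH| = 14.30 ✓; ∠(AH, HW) = 90.00° ✓; |HW| = 23.20 ✓; ∠(HW, WF) = 90.00° ✓; |WF| = 23.60 ✓; ∠WFZ = 45.40° ✓; |FZ| = 28.80 ✓; ∠FZJ = 69.20° ✓; |ZJ| = 18.40 ✗.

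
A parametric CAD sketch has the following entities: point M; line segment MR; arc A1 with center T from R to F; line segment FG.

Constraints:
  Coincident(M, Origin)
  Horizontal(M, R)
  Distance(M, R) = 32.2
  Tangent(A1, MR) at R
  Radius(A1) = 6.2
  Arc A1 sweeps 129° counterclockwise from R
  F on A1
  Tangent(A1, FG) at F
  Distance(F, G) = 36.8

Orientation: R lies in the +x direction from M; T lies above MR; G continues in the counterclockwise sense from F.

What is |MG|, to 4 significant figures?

41.11

On A1, R sits at bearing -90° from T; a 129° counterclockwise sweep puts F at bearing 39°, so F = T + 6.2·(cos 39°, sin 39°) = (37.02, 10.10). The tangent condition forces TF to be normal to FG, so FG runs along (−sin 39°, cos 39°); with |FG| = 36.8, G = (13.86, 38.70). Then |MG| = |G − M| = 41.11.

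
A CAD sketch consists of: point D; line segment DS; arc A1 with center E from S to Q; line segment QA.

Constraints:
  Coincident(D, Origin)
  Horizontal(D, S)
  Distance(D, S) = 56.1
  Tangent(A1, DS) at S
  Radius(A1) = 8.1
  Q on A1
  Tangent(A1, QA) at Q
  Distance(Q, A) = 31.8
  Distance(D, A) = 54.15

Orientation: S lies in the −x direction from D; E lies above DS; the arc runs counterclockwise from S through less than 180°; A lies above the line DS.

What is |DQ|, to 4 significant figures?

48.65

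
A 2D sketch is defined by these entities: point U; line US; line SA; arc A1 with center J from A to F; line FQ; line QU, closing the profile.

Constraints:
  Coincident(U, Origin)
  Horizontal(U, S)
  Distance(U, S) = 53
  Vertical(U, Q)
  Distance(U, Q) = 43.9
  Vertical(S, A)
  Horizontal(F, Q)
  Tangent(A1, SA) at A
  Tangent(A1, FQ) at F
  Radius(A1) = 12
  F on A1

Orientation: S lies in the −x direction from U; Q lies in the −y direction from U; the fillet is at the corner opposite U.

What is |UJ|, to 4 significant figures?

51.95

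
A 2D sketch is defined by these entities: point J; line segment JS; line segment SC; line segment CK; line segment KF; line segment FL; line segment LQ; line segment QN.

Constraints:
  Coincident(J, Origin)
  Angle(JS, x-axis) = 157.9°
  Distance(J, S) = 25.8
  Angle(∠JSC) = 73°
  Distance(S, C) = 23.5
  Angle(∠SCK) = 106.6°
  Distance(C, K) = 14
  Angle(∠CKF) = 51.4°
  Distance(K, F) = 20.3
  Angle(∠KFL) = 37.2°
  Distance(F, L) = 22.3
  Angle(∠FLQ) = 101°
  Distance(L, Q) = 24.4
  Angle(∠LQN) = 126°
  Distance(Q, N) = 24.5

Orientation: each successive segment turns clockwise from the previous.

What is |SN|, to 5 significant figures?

52.609

∠FLQ = 101.0° gives LQ at -12.900° from the x-axis; with |LQ| = 24.4, Q = (18.898, 27.716). ∠LQN = 126.0° gives QN at -66.900° from the x-axis; with |QN| = 24.5, N = (28.510, 5.1804). Then |SN| = |N − S| = 52.609.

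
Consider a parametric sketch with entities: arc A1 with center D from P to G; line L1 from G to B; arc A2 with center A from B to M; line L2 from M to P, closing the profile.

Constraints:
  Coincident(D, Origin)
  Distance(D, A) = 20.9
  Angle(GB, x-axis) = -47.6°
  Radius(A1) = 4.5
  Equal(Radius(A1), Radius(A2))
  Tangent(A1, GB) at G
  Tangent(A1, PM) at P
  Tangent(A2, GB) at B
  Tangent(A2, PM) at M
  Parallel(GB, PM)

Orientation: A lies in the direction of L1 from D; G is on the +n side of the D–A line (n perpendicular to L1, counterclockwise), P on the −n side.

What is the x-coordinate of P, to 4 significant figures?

-3.323

D is at the origin and A lies 20.9 along u from D, so A = 20.9·u = (14.09, -15.43). Tangency of A1 to both parallel lines with radius 4.5 puts G and P at D ± 4.5·n: G = (3.323, 3.034), P = (-3.323, -3.034). So P.x = -3.323.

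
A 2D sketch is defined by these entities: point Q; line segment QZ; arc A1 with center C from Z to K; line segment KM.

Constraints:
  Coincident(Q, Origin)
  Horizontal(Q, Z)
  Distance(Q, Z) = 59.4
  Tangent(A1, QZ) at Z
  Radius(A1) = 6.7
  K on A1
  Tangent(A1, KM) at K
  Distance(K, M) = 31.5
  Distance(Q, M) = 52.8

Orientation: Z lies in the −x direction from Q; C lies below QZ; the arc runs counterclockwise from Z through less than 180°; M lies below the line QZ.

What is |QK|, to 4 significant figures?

65.03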